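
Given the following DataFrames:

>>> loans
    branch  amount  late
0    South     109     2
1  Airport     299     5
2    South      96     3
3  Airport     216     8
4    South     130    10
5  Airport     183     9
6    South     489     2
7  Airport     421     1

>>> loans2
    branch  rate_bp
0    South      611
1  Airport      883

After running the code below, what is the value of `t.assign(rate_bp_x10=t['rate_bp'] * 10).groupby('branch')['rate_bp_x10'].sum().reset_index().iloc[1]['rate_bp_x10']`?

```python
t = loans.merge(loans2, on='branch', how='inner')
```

merge on 'branch' (how='inner') → 8 rows:
    branch  amount  late  rate_bp
0    South     109     2      611
1  Airport     299     5      883
2    South      96     3      611
3  Airport     216     8      883
4    South     130    10      611
5  Airport     183     9      883
6    South     489     2      611
7  Airport     421     1      883
add column rate_bp_x10 = t['rate_bp'] * 10:
    branch  amount  late  rate_bp  rate_bp_x10
0    South     109     2      611         6110
1  Airport     299     5      883         8830
2    South      96     3      611         6110
3  Airport     216     8      883         8830
4    South     130    10      611         6110
5  Airport     183     9      883         8830
6    South     489     2      611         6110
7  Airport     421     1      883         8830
group by branch, sum of rate_bp_x10:
branch
Airport    35320
South      24440
Name: rate_bp_x10, dtype: int64
reset_index():
    branch  rate_bp_x10
0  Airport        35320
1    South        24440
Taking the value at position 1, column 'rate_bp_x10' gives 24440.

24440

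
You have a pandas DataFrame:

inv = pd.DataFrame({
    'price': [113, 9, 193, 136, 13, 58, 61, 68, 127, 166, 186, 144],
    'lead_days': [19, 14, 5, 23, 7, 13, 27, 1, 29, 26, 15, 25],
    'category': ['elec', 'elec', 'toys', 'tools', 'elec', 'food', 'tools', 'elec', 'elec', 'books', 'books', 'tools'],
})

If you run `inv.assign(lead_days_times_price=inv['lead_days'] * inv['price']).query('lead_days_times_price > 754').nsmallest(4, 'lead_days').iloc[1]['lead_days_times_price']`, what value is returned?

add column lead_days_times_price = inv['lead_days'] * inv['price']:
    price  lead_days category  lead_days_times_price
0     113         19     elec                   2147
1       9         14     elec                    126
2     193          5     toys                    965
3     136         23    tools                   3128
4      13          7     elec                     91
5      58         13     food                    754
6      61         27    tools                   1647
7      68          1     elec                     68
8     127         29     elec                   3683
9     166         26    books                   4316
10    186         15    books                   2790
11    144         25    tools                   3600
filter rows where lead_days_times_price > 754:
    price  lead_days category  lead_days_times_price
0     113         19     elec                   2147
2     193          5     toys                    965
3     136         23    tools                   3128
6      61         27    tools                   1647
8     127         29     elec                   3683
9     166         26    books                   4316
10    186         15    books                   2790
11    144         25    tools                   3600
take 4 rows with smallest lead_days:
    price  lead_days category  lead_days_times_price
2     193          5     toys                    965
10    186         15    books                   2790
0     113         19     elec                   2147
3     136         23    tools                   3128
Then the value at position 1, column 'lead_days_times_price': 2790

2790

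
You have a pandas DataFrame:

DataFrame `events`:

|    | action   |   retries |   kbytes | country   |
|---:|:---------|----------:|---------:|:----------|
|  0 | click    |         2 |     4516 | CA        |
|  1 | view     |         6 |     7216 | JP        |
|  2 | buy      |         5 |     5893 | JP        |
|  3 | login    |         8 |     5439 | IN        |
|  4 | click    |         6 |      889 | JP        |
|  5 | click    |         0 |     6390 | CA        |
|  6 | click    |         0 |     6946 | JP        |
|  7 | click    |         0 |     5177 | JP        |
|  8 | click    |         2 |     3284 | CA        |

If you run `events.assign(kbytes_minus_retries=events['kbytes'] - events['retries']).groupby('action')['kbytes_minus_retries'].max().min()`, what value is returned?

5431

add column kbytes_minus_retries = events['kbytes'] - events['retries']:
  action  retries  kbytes country  kbytes_minus_retries
0  click        2    4516      CA                  4514
1   view        6    7216      JP                  7210
2    buy        5    5893      JP                  5888
3  login        8    5439      IN                  5431
4  click        6     889      JP                   883
5  click        0    6390      CA                  6390
6  click        0    6946      JP                  6946
7  click        0    5177      JP                  5177
8  click        2    3284      CA                  3282
group by action, max of kbytes_minus_retries:
action
buy      5888
click    6946
login    5431
view     7210
Name: kbytes_minus_retries, dtype: int64
Then the min of the resulting series: 5431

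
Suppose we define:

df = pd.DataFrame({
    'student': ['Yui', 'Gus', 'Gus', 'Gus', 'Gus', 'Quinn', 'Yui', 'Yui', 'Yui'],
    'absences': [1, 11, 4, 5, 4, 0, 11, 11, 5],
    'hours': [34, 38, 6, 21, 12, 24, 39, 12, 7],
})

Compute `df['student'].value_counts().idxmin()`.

value_counts of student:
student
Yui      4
Gus      4
Quinn    1
Name: count, dtype: int64
The label with the smallest value is Quinn.

Quinn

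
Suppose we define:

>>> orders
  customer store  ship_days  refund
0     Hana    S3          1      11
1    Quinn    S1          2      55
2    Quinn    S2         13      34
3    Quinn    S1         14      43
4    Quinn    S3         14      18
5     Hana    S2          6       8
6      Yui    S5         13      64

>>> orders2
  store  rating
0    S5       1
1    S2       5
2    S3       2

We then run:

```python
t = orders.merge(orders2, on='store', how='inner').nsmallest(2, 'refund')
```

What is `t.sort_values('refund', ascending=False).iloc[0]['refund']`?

11

merge on 'store' (how='inner') → 5 rows:
  customer store  ship_days  refund  rating
0     Hana    S3          1      11       2
1    Quinn    S2         13      34       5
2    Quinn    S3         14      18       2
3     Hana    S2          6       8       5
4      Yui    S5         13      64       1
take 2 rows with smallest refund:
  customer store  ship_days  refund  rating
3     Hana    S2          6       8       5
0     Hana    S3          1      11       2
sort by refund descending:
  customer store  ship_days  refund  rating
0     Hana    S3          1      11       2
3     Hana    S2          6       8       5
Reading off the value at position 0, column 'refund', we get 11.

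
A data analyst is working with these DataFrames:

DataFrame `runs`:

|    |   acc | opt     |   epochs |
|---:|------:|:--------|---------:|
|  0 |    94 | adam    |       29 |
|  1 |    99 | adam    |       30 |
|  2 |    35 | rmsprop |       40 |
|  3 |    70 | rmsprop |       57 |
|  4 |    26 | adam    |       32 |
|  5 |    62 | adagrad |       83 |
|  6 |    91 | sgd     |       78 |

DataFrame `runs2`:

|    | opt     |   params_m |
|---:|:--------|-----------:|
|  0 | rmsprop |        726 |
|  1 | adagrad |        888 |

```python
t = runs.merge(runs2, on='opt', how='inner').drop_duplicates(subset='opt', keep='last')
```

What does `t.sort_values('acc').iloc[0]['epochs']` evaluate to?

merge on 'opt' (how='inner') → 3 rows:
   acc      opt  epochs  params_m
0   35  rmsprop      40       726
1   70  rmsprop      57       726
2   62  adagrad      83       888
drop duplicate opt (keep=last):
   acc      opt  epochs  params_m
1   70  rmsprop      57       726
2   62  adagrad      83       888
sort by acc:
   acc      opt  epochs  params_m
2   62  adagrad      83       888
1   70  rmsprop      57       726
Taking the value at position 0, column 'epochs' gives 83.

83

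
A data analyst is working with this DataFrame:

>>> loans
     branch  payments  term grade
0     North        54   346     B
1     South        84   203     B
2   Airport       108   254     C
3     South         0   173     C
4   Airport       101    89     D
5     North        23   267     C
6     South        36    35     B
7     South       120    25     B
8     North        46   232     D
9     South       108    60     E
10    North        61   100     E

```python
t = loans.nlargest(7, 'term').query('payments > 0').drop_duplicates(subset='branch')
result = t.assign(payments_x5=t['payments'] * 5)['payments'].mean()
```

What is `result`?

82.0

take 7 rows with largest term:
     branch  payments  term grade
0     North        54   346     B
5     North        23   267     C
2   Airport       108   254     C
8     North        46   232     D
1     South        84   203     B
3     South         0   173     C
10    North        61   100     E
filter rows where payments > 0:
     branch  payments  term grade
0     North        54   346     B
5     North        23   267     C
2   Airport       108   254     C
8     North        46   232     D
1     South        84   203     B
10    North        61   100     E
drop duplicate branch (keep=first):
    branch  payments  term grade
0    North        54   346     B
2  Airport       108   254     C
1    South        84   203     B
add column payments_x5 = t['payments'] * 5:
    branch  payments  term grade  payments_x5
0    North        54   346     B          270
2  Airport       108   254     C          540
1    South        84   203     B          420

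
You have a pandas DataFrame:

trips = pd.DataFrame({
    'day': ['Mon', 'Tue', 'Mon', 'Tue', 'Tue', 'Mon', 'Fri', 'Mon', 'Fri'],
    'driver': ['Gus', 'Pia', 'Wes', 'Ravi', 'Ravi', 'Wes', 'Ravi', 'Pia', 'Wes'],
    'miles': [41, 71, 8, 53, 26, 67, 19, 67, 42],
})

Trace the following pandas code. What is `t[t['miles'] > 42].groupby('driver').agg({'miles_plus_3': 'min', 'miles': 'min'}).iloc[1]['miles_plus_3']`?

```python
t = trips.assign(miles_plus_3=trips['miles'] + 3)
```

56

add column miles_plus_3 = trips['miles'] + 3:
   day driver  miles  miles_plus_3
0  Mon    Gus     41            44
1  Tue    Pia     71            74
2  Mon    Wes      8            11
3  Tue   Ravi     53            56
4  Tue   Ravi     26            29
5  Mon    Wes     67            70
6  Fri   Ravi     19            22
7  Mon    Pia     67            70
8  Fri    Wes     42            45
filter rows where miles > 42:
   day driver  miles  miles_plus_3
1  Tue    Pia     71            74
3  Tue   Ravi     53            56
5  Mon    Wes     67            70
7  Mon    Pia     67            70
group by driver: min(miles_plus_3), min(miles):
        miles_plus_3  miles
driver                     
Pia               70     67
Ravi              56     53
Wes               70     67
So iloc[1]['miles_plus_3'] = 56.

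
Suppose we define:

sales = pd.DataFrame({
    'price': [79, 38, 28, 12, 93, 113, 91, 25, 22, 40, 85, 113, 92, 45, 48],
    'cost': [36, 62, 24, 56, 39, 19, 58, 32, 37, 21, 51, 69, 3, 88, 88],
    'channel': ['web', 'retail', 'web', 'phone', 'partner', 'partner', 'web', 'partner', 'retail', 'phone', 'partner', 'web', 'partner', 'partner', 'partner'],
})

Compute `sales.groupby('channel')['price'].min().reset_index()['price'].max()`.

group by channel, min of price:
channel
partner    25
phone      12
retail     22
web        28
Name: price, dtype: int64
reset_index():
   channel  price
0  partner     25
1    phone     12
2   retail     22
3      web     28
Then the max of column 'price': 28

28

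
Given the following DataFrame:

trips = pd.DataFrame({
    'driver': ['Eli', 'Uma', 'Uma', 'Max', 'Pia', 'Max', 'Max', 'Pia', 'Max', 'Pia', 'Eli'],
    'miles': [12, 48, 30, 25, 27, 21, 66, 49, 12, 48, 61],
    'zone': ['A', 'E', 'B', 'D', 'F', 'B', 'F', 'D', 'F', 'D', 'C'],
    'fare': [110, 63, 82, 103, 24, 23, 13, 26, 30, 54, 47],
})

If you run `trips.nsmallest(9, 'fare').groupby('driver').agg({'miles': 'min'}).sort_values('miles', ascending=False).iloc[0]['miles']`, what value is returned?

take 9 rows with smallest fare:
   driver  miles zone  fare
6     Max     66    F    13
5     Max     21    B    23
4     Pia     27    F    24
7     Pia     49    D    26
8     Max     12    F    30
10    Eli     61    C    47
9     Pia     48    D    54
1     Uma     48    E    63
2     Uma     30    B    82
group by driver, min of miles:
        miles
driver       
Eli        61
Max        12
Pia        27
Uma        30
sort by miles descending:
        miles
driver       
Eli        61
Uma        30
Pia        27
Max        12
value at position 0, column 'miles' → 61

61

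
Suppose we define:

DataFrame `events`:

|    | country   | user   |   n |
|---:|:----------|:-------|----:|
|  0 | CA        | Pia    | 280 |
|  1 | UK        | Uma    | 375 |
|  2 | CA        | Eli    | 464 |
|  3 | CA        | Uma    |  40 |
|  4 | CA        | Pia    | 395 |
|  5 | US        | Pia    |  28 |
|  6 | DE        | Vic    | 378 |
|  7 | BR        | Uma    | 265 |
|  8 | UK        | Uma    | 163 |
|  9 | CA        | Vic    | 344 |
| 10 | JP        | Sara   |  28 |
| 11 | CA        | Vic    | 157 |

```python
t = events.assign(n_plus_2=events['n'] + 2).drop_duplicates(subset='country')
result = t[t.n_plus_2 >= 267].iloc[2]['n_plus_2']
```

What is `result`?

add column n_plus_2 = events['n'] + 2:
   country  user    n  n_plus_2
0       CA   Pia  280       282
1       UK   Uma  375       377
2       CA   Eli  464       466
3       CA   Uma   40        42
4       CA   Pia  395       397
5       US   Pia   28        30
6       DE   Vic  378       380
7       BR   Uma  265       267
8       UK   Uma  163       165
9       CA   Vic  344       346
10      JP  Sara   28        30
11      CA   Vic  157       159
drop duplicate country (keep=first):
   country  user    n  n_plus_2
0       CA   Pia  280       282
1       UK   Uma  375       377
5       US   Pia   28        30
6       DE   Vic  378       380
7       BR   Uma  265       267
10      JP  Sara   28        30
filter rows where n_plus_2 >= 267:
  country user    n  n_plus_2
0      CA  Pia  280       282
1      UK  Uma  375       377
6      DE  Vic  378       380
7      BR  Uma  265       267
value at position 2, column 'n_plus_2' → 380

380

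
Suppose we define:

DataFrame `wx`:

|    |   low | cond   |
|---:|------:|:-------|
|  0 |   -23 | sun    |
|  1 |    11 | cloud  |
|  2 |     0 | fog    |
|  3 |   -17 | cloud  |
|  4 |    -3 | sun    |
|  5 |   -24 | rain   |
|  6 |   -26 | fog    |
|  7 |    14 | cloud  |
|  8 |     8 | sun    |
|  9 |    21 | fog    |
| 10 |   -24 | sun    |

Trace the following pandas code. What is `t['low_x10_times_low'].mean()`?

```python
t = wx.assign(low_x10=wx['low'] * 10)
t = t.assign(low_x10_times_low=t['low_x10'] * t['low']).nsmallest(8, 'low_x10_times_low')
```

add column low_x10 = wx['low'] * 10:
    low   cond  low_x10
0   -23    sun     -230
1    11  cloud      110
2     0    fog        0
3   -17  cloud     -170
4    -3    sun      -30
5   -24   rain     -240
6   -26    fog     -260
7    14  cloud      140
8     8    sun       80
9    21    fog      210
10  -24    sun     -240
add column low_x10_times_low = t['low_x10'] * t['low']:
    low   cond  low_x10  low_x10_times_low
0   -23    sun     -230               5290
1    11  cloud      110               1210
2     0    fog        0                  0
3   -17  cloud     -170               2890
4    -3    sun      -30                 90
5   -24   rain     -240               5760
6   -26    fog     -260               6760
7    14  cloud      140               1960
8     8    sun       80                640
9    21    fog      210               4410
10  -24    sun     -240               5760
take 8 rows with smallest low_x10_times_low:
   low   cond  low_x10  low_x10_times_low
2    0    fog        0                  0
4   -3    sun      -30                 90
8    8    sun       80                640
1   11  cloud      110               1210
7   14  cloud      140               1960
3  -17  cloud     -170               2890
9   21    fog      210               4410
0  -23    sun     -230               5290
Hence 2061.25.

2061.25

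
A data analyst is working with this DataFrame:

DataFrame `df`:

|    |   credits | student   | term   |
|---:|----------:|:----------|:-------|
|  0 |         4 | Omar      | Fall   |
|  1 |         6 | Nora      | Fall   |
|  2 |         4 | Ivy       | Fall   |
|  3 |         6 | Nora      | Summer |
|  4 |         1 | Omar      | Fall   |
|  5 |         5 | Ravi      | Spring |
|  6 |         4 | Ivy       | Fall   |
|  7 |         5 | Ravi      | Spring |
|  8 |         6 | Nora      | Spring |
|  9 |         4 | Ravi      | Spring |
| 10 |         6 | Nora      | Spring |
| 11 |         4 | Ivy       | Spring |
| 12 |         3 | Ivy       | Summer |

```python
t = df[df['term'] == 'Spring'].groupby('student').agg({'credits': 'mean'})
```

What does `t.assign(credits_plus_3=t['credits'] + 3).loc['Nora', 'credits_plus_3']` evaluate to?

9.0

filter rows where term == 'Spring':
    credits student    term
5         5    Ravi  Spring
7         5    Ravi  Spring
8         6    Nora  Spring
9         4    Ravi  Spring
10        6    Nora  Spring
11        4     Ivy  Spring
group by student, mean of credits:
          credits
student          
Ivy      4.000000
Nora     6.000000
Ravi     4.666667
add column credits_plus_3 = t['credits'] + 3:
          credits  credits_plus_3
student                          
Ivy      4.000000        7.000000
Nora     6.000000        9.000000
Ravi     4.666667        7.666667
value at row 'Nora', column 'credits_plus_3' → 9.0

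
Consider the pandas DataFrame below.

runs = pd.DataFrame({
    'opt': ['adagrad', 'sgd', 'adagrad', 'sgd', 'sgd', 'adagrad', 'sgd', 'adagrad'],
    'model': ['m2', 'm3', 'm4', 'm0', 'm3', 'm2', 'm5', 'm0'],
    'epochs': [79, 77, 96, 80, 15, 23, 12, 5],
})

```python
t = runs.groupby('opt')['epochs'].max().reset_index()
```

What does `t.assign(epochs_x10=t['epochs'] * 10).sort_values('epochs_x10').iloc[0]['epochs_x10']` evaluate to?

group by opt, max of epochs:
opt
adagrad    96
sgd        80
Name: epochs, dtype: int64
reset_index():
       opt  epochs
0  adagrad      96
1      sgd      80
add column epochs_x10 = t['epochs'] * 10:
       opt  epochs  epochs_x10
0  adagrad      96         960
1      sgd      80         800
sort by epochs_x10:
       opt  epochs  epochs_x10
1      sgd      80         800
0  adagrad      96         960
Then the value at position 0, column 'epochs_x10': 800

800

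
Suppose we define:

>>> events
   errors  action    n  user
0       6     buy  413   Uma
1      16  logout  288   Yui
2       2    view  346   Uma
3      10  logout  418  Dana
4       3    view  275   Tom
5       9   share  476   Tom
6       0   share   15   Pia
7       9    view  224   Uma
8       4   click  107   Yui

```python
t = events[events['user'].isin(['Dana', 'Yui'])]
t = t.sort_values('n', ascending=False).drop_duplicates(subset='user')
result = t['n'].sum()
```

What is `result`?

706

filter rows where user in ['Dana', 'Yui']:
   errors  action    n  user
1      16  logout  288   Yui
3      10  logout  418  Dana
8       4   click  107   Yui
sort by n descending:
   errors  action    n  user
3      10  logout  418  Dana
1      16  logout  288   Yui
8       4   click  107   Yui
drop duplicate user (keep=first):
   errors  action    n  user
3      10  logout  418  Dana
1      16  logout  288   Yui
So sum() = 706.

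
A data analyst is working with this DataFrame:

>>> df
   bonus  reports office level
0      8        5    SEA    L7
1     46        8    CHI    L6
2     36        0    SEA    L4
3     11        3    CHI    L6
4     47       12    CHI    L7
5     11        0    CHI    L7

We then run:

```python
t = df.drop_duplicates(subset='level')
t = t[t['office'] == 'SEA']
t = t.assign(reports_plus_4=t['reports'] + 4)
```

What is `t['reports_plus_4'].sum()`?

drop duplicate level (keep=first):
   bonus  reports office level
0      8        5    SEA    L7
1     46        8    CHI    L6
2     36        0    SEA    L4
filter rows where office == 'SEA':
   bonus  reports office level
0      8        5    SEA    L7
2     36        0    SEA    L4
add column reports_plus_4 = t['reports'] + 4:
   bonus  reports office level  reports_plus_4
0      8        5    SEA    L7               9
2     36        0    SEA    L4               4

13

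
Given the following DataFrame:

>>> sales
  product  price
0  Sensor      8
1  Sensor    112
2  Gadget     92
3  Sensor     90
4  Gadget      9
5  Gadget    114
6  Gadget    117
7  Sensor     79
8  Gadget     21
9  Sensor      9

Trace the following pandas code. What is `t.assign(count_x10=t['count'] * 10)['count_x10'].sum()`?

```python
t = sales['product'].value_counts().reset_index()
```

value_counts of product:
product
Sensor    5
Gadget    5
Name: count, dtype: int64
reset_index():
  product  count
0  Sensor      5
1  Gadget      5
add column count_x10 = t['count'] * 10:
  product  count  count_x10
0  Sensor      5         50
1  Gadget      5         50
Then the sum of column 'count_x10': 100

100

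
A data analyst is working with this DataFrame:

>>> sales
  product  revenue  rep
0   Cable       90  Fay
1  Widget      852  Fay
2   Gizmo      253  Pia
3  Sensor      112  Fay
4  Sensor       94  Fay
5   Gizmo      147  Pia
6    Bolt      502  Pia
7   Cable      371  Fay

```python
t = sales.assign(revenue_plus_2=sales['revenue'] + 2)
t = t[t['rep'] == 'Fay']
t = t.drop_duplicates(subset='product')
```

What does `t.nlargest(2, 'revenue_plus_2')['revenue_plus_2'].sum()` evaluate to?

add column revenue_plus_2 = sales['revenue'] + 2:
  product  revenue  rep  revenue_plus_2
0   Cable       90  Fay              92
1  Widget      852  Fay             854
2   Gizmo      253  Pia             255
3  Sensor      112  Fay             114
4  Sensor       94  Fay              96
5   Gizmo      147  Pia             149
6    Bolt      502  Pia             504
7   Cable      371  Fay             373
filter rows where rep == 'Fay':
  product  revenue  rep  revenue_plus_2
0   Cable       90  Fay              92
1  Widget      852  Fay             854
3  Sensor      112  Fay             114
4  Sensor       94  Fay              96
7   Cable      371  Fay             373
drop duplicate product (keep=first):
  product  revenue  rep  revenue_plus_2
0   Cable       90  Fay              92
1  Widget      852  Fay             854
3  Sensor      112  Fay             114
take 2 rows with largest revenue_plus_2:
  product  revenue  rep  revenue_plus_2
1  Widget      852  Fay             854
3  Sensor      112  Fay             114
Reading off the sum of column 'revenue_plus_2', we get 968.

968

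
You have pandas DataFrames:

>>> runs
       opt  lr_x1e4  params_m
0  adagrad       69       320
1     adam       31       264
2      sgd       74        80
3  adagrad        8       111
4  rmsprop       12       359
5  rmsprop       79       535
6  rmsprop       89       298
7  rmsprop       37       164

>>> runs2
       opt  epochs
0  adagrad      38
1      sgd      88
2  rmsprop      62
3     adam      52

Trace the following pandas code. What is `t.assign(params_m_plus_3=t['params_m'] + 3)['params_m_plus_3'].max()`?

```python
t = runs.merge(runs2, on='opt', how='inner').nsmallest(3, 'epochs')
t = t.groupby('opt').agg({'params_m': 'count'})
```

merge on 'opt' (how='inner') → 8 rows:
       opt  lr_x1e4  params_m  epochs
0  adagrad       69       320      38
1     adam       31       264      52
2      sgd       74        80      88
3  adagrad        8       111      38
4  rmsprop       12       359      62
5  rmsprop       79       535      62
6  rmsprop       89       298      62
7  rmsprop       37       164      62
take 3 rows with smallest epochs:
       opt  lr_x1e4  params_m  epochs
0  adagrad       69       320      38
3  adagrad        8       111      38
1     adam       31       264      52
group by opt, count of params_m:
         params_m
opt              
adagrad         2
adam            1
add column params_m_plus_3 = t['params_m'] + 3:
         params_m  params_m_plus_3
opt                               
adagrad         2                5
adam            1                4

5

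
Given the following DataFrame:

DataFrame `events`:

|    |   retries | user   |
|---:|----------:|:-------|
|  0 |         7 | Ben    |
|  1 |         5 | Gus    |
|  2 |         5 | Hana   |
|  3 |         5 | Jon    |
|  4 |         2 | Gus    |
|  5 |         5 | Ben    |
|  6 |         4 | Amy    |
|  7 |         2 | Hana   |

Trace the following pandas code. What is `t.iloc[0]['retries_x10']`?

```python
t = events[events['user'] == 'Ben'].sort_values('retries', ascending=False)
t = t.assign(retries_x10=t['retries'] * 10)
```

filter rows where user == 'Ben':
   retries user
0        7  Ben
5        5  Ben
sort by retries descending:
   retries user
0        7  Ben
5        5  Ben
add column retries_x10 = t['retries'] * 10:
   retries user  retries_x10
0        7  Ben           70
5        5  Ben           50
So iloc[0]['retries_x10'] = 70.

70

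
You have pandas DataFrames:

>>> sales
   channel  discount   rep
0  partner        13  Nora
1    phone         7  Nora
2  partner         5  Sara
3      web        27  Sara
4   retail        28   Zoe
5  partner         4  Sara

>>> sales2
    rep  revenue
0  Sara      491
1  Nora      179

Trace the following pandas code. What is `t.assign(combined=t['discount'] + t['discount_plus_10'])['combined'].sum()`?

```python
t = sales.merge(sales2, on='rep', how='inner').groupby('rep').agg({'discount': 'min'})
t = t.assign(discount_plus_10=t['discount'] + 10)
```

42

merge on 'rep' (how='inner') → 5 rows:
   channel  discount   rep  revenue
0  partner        13  Nora      179
1    phone         7  Nora      179
2  partner         5  Sara      491
3      web        27  Sara      491
4  partner         4  Sara      491
group by rep, min of discount:
      discount
rep           
Nora         7
Sara         4
add column discount_plus_10 = t['discount'] + 10:
      discount  discount_plus_10
rep                             
Nora         7                17
Sara         4                14
add column combined = t['discount'] + t['discount_plus_10']:
      discount  discount_plus_10  combined
rep                                       
Nora         7                17        24
Sara         4                14        18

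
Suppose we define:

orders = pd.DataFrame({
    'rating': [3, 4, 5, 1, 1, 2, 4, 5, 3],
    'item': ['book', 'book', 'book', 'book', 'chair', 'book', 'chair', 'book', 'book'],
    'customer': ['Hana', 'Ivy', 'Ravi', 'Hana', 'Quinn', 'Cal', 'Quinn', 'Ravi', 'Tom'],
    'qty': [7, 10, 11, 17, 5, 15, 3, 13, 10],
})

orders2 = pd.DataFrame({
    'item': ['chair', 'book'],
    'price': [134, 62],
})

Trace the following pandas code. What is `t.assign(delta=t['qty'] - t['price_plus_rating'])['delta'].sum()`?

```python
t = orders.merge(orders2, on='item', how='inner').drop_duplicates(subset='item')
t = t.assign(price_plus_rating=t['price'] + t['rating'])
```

-188

merge on 'item' (how='inner') → 9 rows:
   rating   item customer  qty  price
0       3   book     Hana    7     62
1       4   book      Ivy   10     62
2       5   book     Ravi   11     62
3       1   book     Hana   17     62
4       1  chair    Quinn    5    134
5       2   book      Cal   15     62
6       4  chair    Quinn    3    134
7       5   book     Ravi   13     62
8       3   book      Tom   10     62
drop duplicate item (keep=first):
   rating   item customer  qty  price
0       3   book     Hana    7     62
4       1  chair    Quinn    5    134
add column price_plus_rating = t['price'] + t['rating']:
   rating   item customer  qty  price  price_plus_rating
0       3   book     Hana    7     62                 65
4       1  chair    Quinn    5    134                135
add column delta = t['qty'] - t['price_plus_rating']:
   rating   item customer  qty  price  price_plus_rating  delta
0       3   book     Hana    7     62                 65    -58
4       1  chair    Quinn    5    134                135   -130
Then the sum of column 'delta': -188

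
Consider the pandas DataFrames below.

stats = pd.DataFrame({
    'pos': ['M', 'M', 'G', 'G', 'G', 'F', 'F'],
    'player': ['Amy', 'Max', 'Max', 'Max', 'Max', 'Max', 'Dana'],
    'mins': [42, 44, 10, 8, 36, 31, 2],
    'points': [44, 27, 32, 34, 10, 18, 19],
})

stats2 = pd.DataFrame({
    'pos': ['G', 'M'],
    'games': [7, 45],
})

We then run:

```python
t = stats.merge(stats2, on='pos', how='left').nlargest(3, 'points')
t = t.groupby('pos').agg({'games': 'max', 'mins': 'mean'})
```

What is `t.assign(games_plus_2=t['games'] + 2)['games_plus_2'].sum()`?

merge on 'pos' (how='left') → 7 rows:
  pos player  mins  points  games
0   M    Amy    42      44   45.0
1   M    Max    44      27   45.0
2   G    Max    10      32    7.0
3   G    Max     8      34    7.0
4   G    Max    36      10    7.0
5   F    Max    31      18    NaN
6   F   Dana     2      19    NaN
take 3 rows with largest points:
  pos player  mins  points  games
0   M    Amy    42      44   45.0
3   G    Max     8      34    7.0
2   G    Max    10      32    7.0
group by pos: max(games), mean(mins):
     games  mins
pos             
G      7.0   9.0
M     45.0  42.0
add column games_plus_2 = t['games'] + 2:
     games  mins  games_plus_2
pos                           
G      7.0   9.0           9.0
M     45.0  42.0          47.0
Finally, sum of column 'games_plus_2' = 56.0.

56.0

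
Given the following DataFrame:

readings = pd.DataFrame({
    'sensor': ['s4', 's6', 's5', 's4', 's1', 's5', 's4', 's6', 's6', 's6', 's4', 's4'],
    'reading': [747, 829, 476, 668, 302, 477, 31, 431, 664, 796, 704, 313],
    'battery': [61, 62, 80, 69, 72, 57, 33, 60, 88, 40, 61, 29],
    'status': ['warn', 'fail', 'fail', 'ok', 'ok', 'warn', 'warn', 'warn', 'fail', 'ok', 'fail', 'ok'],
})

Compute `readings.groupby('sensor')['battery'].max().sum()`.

group by sensor, max of battery:
sensor
s1    72
s4    69
s5    80
s6    88
Name: battery, dtype: int64
Then the sum of the resulting series: 309

309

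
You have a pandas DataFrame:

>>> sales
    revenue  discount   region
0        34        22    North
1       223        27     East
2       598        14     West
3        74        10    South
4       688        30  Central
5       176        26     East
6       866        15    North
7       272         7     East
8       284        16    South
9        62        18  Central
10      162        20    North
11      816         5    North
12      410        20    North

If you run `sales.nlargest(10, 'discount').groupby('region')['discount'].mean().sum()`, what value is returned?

99.75

take 10 rows with largest discount:
    revenue  discount   region
4       688        30  Central
1       223        27     East
5       176        26     East
0        34        22    North
10      162        20    North
12      410        20    North
9        62        18  Central
8       284        16    South
6       866        15    North
2       598        14     West
group by region, mean of discount:
region
Central    24.00
East       26.50
North      19.25
South      16.00
West       14.00
Name: discount, dtype: float64
sum of the resulting series → 99.75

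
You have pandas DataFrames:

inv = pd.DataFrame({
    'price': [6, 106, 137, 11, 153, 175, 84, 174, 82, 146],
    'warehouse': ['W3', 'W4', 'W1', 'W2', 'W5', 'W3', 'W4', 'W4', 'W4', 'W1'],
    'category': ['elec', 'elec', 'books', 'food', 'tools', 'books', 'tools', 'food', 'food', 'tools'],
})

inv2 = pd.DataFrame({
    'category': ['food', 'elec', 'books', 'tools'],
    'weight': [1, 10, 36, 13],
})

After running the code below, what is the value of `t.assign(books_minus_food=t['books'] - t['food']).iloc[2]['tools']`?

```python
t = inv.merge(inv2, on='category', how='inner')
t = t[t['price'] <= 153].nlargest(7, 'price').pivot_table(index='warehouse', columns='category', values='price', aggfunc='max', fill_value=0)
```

84

merge on 'category' (how='inner') → 10 rows:
   price warehouse category  weight
0      6        W3     elec      10
1    106        W4     elec      10
2    137        W1    books      36
3     11        W2     food       1
4    153        W5    tools      13
5    175        W3    books      36
6     84        W4    tools      13
7    174        W4     food       1
8     82        W4     food       1
9    146        W1    tools      13
filter rows where price <= 153:
   price warehouse category  weight
0      6        W3     elec      10
1    106        W4     elec      10
2    137        W1    books      36
3     11        W2     food       1
4    153        W5    tools      13
6     84        W4    tools      13
8     82        W4     food       1
9    146        W1    tools      13
take 7 rows with largest price:
   price warehouse category  weight
4    153        W5    tools      13
9    146        W1    tools      13
2    137        W1    books      36
1    106        W4     elec      10
6     84        W4    tools      13
8     82        W4     food       1
3     11        W2     food       1
pivot: rows=warehouse, cols=category, max(price):
category   books  elec  food  tools
warehouse                          
W1           137     0     0    146
W2             0     0    11      0
W4             0   106    82     84
W5             0     0     0    153
add column books_minus_food = t['books'] - t['food']:
category   books  elec  food  tools  books_minus_food
warehouse                                            
W1           137     0     0    146               137
W2             0     0    11      0               -11
W4             0   106    82     84               -82
W5             0     0     0    153                 0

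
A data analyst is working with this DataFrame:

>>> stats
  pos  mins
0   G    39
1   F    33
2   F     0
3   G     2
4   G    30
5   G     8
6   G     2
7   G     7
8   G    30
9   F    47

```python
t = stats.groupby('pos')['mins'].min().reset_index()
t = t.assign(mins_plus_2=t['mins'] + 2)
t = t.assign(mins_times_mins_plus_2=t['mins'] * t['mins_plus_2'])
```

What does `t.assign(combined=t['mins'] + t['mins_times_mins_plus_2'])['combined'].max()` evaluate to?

group by pos, min of mins:
pos
F    0
G    2
Name: mins, dtype: int64
reset_index():
  pos  mins
0   F     0
1   G     2
add column mins_plus_2 = t['mins'] + 2:
  pos  mins  mins_plus_2
0   F     0            2
1   G     2            4
add column mins_times_mins_plus_2 = t['mins'] * t['mins_plus_2']:
  pos  mins  mins_plus_2  mins_times_mins_plus_2
0   F     0            2                       0
1   G     2            4                       8
add column combined = t['mins'] + t['mins_times_mins_plus_2']:
  pos  mins  mins_plus_2  mins_times_mins_plus_2  combined
0   F     0            2                       0         0
1   G     2            4                       8        10
Hence 10.

10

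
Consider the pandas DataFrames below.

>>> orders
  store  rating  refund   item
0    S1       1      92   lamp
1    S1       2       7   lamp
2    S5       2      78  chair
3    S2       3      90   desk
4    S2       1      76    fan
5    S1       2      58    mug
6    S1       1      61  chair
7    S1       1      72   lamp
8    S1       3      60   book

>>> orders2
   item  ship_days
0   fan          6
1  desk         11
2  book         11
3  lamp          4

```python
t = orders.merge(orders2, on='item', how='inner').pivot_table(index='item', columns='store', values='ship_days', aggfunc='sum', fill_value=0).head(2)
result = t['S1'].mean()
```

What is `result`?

merge on 'item' (how='inner') → 6 rows:
  store  rating  refund  item  ship_days
0    S1       1      92  lamp          4
1    S1       2       7  lamp          4
2    S2       3      90  desk         11
3    S2       1      76   fan          6
4    S1       1      72  lamp          4
5    S1       3      60  book         11
pivot: rows=item, cols=store, sum(ship_days):
store  S1  S2
item         
book   11   0
desk    0  11
fan     0   6
lamp   12   0
take first 2 rows:
store  S1  S2
item         
book   11   0
desk    0  11
Taking the mean of column 'S1' gives 5.5.

5.5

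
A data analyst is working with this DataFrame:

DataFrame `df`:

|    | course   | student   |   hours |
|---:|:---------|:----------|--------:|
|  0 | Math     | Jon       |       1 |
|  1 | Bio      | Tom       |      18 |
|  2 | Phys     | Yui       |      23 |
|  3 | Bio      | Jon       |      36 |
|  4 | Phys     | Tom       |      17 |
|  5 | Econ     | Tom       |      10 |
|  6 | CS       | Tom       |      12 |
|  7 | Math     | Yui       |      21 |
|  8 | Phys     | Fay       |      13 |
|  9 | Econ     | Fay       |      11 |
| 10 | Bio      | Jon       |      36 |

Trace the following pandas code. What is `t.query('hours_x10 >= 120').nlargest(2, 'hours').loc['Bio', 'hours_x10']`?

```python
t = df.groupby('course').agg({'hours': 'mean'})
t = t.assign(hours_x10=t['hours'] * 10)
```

group by course, mean of hours:
            hours
course           
Bio     30.000000
CS      12.000000
Econ    10.500000
Math    11.000000
Phys    17.666667
add column hours_x10 = t['hours'] * 10:
            hours   hours_x10
course                       
Bio     30.000000  300.000000
CS      12.000000  120.000000
Econ    10.500000  105.000000
Math    11.000000  110.000000
Phys    17.666667  176.666667
filter rows where hours_x10 >= 120:
            hours   hours_x10
course                       
Bio     30.000000  300.000000
CS      12.000000  120.000000
Phys    17.666667  176.666667
take 2 rows with largest hours:
            hours   hours_x10
course                       
Bio     30.000000  300.000000
Phys    17.666667  176.666667

300.0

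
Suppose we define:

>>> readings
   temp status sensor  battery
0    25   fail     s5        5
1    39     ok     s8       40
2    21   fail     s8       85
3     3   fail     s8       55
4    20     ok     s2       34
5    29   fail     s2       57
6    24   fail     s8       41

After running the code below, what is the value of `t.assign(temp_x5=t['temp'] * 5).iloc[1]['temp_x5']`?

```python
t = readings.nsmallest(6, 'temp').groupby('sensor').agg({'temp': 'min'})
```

125

take 6 rows with smallest temp:
   temp status sensor  battery
3     3   fail     s8       55
4    20     ok     s2       34
2    21   fail     s8       85
6    24   fail     s8       41
0    25   fail     s5        5
5    29   fail     s2       57
group by sensor, min of temp:
        temp
sensor      
s2        20
s5        25
s8         3
add column temp_x5 = t['temp'] * 5:
        temp  temp_x5
sensor               
s2        20      100
s5        25      125
s8         3       15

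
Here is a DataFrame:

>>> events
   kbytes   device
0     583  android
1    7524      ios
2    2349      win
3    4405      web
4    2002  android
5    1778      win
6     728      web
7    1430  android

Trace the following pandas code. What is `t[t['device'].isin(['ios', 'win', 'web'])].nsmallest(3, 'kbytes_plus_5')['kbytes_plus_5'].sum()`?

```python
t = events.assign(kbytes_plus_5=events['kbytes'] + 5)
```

add column kbytes_plus_5 = events['kbytes'] + 5:
   kbytes   device  kbytes_plus_5
0     583  android            588
1    7524      ios           7529
2    2349      win           2354
3    4405      web           4410
4    2002  android           2007
5    1778      win           1783
6     728      web            733
7    1430  android           1435
filter rows where device in ['ios', 'win', 'web']:
   kbytes device  kbytes_plus_5
1    7524    ios           7529
2    2349    win           2354
3    4405    web           4410
5    1778    win           1783
6     728    web            733
take 3 rows with smallest kbytes_plus_5:
   kbytes device  kbytes_plus_5
6     728    web            733
5    1778    win           1783
2    2349    win           2354

4870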